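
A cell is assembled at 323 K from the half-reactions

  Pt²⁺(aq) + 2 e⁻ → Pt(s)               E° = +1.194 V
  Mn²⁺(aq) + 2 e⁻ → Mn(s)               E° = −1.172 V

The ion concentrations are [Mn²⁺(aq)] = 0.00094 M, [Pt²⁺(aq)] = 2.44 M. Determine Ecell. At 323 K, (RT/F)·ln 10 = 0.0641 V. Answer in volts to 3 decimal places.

The Pt²⁺/Pt couple has the more positive E°, so it is the cathode; Mn²⁺/Mn is the anode.
E°cell = E°cat − E°an = +1.194 − (−1.172) = +2.366 V; n = 2.
Balancing gives Pt²⁺(aq) + Mn(s) → Pt(s) + Mn²⁺(aq); hence Q = [Mn²⁺(aq)] / [Pt²⁺(aq)] = 0.000385 (log Q = −3.414).
Applying E = E° − (RT ln10/nF)·log Q gives +2.366 − (0.0641/2)(−3.414) = +2.475 V.

+2.475 V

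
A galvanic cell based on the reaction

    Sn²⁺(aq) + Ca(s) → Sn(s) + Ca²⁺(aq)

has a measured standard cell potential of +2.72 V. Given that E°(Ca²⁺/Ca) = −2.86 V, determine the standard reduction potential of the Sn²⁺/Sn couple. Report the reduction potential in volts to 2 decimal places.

In the reaction as written the Sn²⁺/Sn couple is reduced (cathode) and Ca²⁺/Ca is oxidized (anode), so E°cell = E°(Sn²⁺/Sn) − E°(Ca²⁺/Ca).
E°(Sn²⁺/Sn) = E°cell + E°(anode) = +2.72 + (−2.86) = −0.14 V.

−0.14 V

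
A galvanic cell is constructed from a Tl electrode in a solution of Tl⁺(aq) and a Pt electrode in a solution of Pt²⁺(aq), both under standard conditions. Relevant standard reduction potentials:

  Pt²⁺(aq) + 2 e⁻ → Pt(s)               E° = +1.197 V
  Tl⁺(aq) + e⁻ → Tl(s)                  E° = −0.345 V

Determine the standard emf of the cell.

+1.542 V

Of the two couples in this cell, the one with the more positive reduction potential is reduced at the cathode: here that is Pt²⁺/Pt (+1.197 V); Tl⁺/Tl (−0.345 V) is the anode.
E°cell = E°(cathode) − E°(anode) = +1.197 − (−0.345) = +1.542 V.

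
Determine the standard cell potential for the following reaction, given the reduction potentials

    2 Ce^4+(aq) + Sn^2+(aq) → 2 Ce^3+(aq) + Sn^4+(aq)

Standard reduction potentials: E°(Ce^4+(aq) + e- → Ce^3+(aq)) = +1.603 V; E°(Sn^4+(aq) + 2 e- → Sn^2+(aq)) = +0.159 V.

Ce^4+(aq) gains electrons, so the Ce⁴⁺/Ce³⁺ couple is the cathode; the Sn⁴⁺/Sn²⁺ couple is the anode.
E°cell = E°(cathode) − E°(anode) = +1.603 − (+0.159) = +1.444 V.

+1.444 V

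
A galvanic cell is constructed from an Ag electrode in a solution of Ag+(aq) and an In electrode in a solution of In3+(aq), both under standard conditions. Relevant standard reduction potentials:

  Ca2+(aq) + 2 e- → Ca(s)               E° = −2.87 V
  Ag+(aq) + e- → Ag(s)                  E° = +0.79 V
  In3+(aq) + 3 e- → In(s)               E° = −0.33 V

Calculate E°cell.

The Ag⁺/Ag couple has the higher E°, so Ag ion is reduced (cathode) and In is oxidized (anode).
E°cell = E°(cathode) − E°(anode) = +0.79 − (−0.33) = +1.12 V.

+1.12 V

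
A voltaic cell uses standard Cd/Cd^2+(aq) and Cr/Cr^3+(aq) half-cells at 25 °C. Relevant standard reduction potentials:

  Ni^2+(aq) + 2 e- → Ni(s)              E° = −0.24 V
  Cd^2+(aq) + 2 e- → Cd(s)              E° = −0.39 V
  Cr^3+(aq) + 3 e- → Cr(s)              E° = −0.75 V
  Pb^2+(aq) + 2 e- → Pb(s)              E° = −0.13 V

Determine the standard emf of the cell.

+0.36 V

The Cd²⁺/Cd couple has the higher E°, so Cd ion is reduced (cathode) and Cr is oxidized (anode).
E°cell = E°(cathode) − E°(anode) = −0.39 − (−0.75) = +0.36 V.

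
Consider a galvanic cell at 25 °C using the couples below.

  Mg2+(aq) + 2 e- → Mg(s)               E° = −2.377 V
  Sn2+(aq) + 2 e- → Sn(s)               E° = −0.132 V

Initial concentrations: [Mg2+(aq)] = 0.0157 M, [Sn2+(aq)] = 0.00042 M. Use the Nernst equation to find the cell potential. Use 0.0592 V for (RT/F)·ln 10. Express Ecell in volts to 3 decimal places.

The Sn²⁺/Sn couple has the more positive E°, so it is the cathode; Mg²⁺/Mg is the anode.
E°cell = −0.132 − (−2.377) = +2.245 V, with n = 2 electrons transferred.
For the overall reaction Sn2+(aq) + Mg(s) → Sn(s) + Mg2+(aq), Q = [Mg2+(aq)] / [Sn2+(aq)] = 37.4, giving log Q = 1.573.
Applying E = E° − (RT ln10/nF)·log Q gives +2.245 − (0.0592/2)(1.573) = +2.198 V.

+2.198 V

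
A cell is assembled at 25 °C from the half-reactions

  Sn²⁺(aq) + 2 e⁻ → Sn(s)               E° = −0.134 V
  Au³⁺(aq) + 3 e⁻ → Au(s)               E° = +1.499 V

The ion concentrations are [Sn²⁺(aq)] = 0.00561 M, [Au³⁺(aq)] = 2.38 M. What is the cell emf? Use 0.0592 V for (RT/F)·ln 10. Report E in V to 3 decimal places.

Since E°(Au³⁺/Au) > E°(Sn²⁺/Sn), Au³⁺/Au serves as the cathode.
The standard potential is +1.499 − (−0.134) = +1.633 V and the balanced reaction transfers n = 6 electrons.
The balanced reaction is 2 Au³⁺(aq) + 3 Sn(s) → 2 Au(s) + 3 Sn²⁺(aq), so Q = [Sn²⁺(aq)]^3 / [Au³⁺(aq)]^2 = 3.12×10^−8 and log Q = −7.506.
Applying E = E° − (RT ln10/nF)·log Q gives +1.633 − (0.0592/6)(−7.506) = +1.707 V.

+1.707 V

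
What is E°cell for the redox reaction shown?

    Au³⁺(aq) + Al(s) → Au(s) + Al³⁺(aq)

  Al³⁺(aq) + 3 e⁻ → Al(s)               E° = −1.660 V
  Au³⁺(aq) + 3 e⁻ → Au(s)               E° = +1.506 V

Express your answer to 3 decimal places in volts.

Au³⁺(aq) gains electrons, so the Au³⁺/Au couple is the cathode; the Al³⁺/Al couple is the anode.
E°cell = E°(cathode) − E°(anode) = +1.506 − (−1.660) = +3.166 V.

+3.166 V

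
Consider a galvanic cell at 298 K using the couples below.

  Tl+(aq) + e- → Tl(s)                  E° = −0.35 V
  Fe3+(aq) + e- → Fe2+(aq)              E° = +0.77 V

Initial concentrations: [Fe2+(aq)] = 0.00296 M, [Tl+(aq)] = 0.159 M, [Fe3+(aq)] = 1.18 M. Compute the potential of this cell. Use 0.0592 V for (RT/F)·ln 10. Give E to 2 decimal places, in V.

+1.32 V

Since E°(Fe³⁺/Fe²⁺) > E°(Tl⁺/Tl), Fe³⁺/Fe²⁺ serves as the cathode.
E°cell = +0.77 − (−0.35) = +1.12 V, with n = 1 electron transferred.
Balancing gives Fe3+(aq) + Tl(s) → Fe2+(aq) + Tl+(aq); hence Q = ([Fe2+(aq)]·[Tl+(aq)]) / [Fe3+(aq)] = 0.000399 (log Q = −3.399).
Applying E = E° − (RT ln10/nF)·log Q gives +1.12 − (0.0592/1)(−3.399) = +1.32 V.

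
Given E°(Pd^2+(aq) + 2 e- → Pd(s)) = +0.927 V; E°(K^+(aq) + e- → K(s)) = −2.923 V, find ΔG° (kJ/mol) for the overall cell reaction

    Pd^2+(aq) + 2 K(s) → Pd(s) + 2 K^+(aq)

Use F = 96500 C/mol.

In the reaction as written Pd^2+(aq) is reduced, so the Pd²⁺/Pd couple is the cathode and K⁺/K is the anode.
E°cell = +0.927 − (−2.923) = +3.850 V; balancing electrons gives n = 2.
ΔG° = −nFE°cell = −(2)(96500)(+3.850) J/mol = −743 kJ/mol.

−743 kJ/mol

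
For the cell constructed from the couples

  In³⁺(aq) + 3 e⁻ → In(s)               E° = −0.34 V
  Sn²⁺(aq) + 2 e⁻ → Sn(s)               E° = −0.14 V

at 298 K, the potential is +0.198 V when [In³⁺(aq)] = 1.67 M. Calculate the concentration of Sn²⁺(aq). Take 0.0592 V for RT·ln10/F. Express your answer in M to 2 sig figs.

With Sn²⁺/Sn at the cathode and In³⁺/In at the anode, E°cell = −0.14 − (−0.34) = +0.20 V (n = 6).
Rearranging E = E° − (0.0592/n)·log Q gives log Q = 6(+0.20 − (+0.198))/0.0592 = 0.203.
The balanced reaction is 3 Sn²⁺(aq) + 2 In(s) → 3 Sn(s) + 2 In³⁺(aq), so Q = [In³⁺(aq)]^2 / [Sn²⁺(aq)]^3.
Isolating [Sn²⁺(aq)] in Q = 10^{0.203} yields log [Sn²⁺(aq)] = 0.081, i.e. 1.2 M.

1.2 M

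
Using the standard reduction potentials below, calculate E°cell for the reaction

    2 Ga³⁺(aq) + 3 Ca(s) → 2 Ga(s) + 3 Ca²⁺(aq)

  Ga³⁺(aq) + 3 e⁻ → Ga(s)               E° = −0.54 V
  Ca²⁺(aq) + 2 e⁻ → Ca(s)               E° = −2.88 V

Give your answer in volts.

In the reaction as written, Ga³⁺(aq) is reduced (cathode) and Ca²⁺(aq) is produced by oxidation at the anode.
E°cell = E°(cathode) − E°(anode) = −0.54 − (−2.88) = +2.34 V.

+2.34 V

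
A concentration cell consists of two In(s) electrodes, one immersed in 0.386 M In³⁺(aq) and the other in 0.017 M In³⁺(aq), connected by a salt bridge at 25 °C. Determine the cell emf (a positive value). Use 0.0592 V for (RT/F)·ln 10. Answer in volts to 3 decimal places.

0.027 V

For a concentration cell E°cell = 0, since both electrodes use the same couple.
The compartment with the higher In³⁺(aq) concentration (0.386 M) acts as the cathode; ions are reduced there and produced at the dilute (0.017 M) anode.
With n = 3, Ecell = −(0.0592/3)·log([dilute]/[conc]) = −(0.0592/3)·log(0.017/0.386) = +0.027 V.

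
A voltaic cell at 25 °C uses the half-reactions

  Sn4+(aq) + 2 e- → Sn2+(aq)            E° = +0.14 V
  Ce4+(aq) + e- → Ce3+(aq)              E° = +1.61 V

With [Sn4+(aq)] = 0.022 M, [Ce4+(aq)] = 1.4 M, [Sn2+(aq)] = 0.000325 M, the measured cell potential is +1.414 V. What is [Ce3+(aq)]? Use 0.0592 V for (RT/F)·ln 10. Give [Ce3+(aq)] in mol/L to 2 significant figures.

1.5 M

Ce⁴⁺/Ce³⁺ is the cathode (higher E°); E°cell = +1.61 − (+0.14) = +1.47 V with n = 2.
Since E = E° − (0.0592/n)·log Q, log Q = n(E° − E)/0.0592 = 1.892.
Balancing electrons gives 2 Ce4+(aq) + Sn2+(aq) → 2 Ce3+(aq) + Sn4+(aq); thus Q = ([Ce3+(aq)]^2·[Sn4+(aq)]) / ([Ce4+(aq)]^2·[Sn2+(aq)]).
Isolating [Ce3+(aq)] in Q = 10^{1.892} yields log [Ce3+(aq)] = 0.177, i.e. 1.5 M.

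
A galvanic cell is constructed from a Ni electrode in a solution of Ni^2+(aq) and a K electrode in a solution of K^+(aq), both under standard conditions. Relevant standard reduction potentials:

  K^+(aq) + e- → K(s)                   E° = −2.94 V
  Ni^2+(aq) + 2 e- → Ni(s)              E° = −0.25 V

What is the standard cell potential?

The Ni²⁺/Ni couple has the higher E°, so Ni ion is reduced (cathode) and K is oxidized (anode).
E°cell = E°(cathode) − E°(anode) = −0.25 − (−2.94) = +2.69 V.

+2.69 V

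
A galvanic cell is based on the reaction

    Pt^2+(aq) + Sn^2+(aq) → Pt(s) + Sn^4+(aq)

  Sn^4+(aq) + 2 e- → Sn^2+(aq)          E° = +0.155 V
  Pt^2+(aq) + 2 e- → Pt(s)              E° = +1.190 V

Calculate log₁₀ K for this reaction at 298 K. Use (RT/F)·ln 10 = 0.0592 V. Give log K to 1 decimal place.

The Pt²⁺/Pt couple is reduced (cathode); E°cell = +1.190 − (+0.155) = +1.035 V with n = 2.
At equilibrium E = 0, so log K = nE°cell / 0.0592 = (2)(+1.035) / 0.0592 = 35.0.

log K = 35.0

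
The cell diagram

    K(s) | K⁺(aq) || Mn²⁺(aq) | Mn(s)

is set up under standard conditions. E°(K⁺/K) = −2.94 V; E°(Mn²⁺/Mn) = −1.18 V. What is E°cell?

+1.76 V

By convention the left-hand electrode in cell notation is the anode (oxidation) and the right-hand electrode is the cathode (reduction).
E°cell = E°(right) − E°(left) = −1.18 − (−2.94) = +1.76 V.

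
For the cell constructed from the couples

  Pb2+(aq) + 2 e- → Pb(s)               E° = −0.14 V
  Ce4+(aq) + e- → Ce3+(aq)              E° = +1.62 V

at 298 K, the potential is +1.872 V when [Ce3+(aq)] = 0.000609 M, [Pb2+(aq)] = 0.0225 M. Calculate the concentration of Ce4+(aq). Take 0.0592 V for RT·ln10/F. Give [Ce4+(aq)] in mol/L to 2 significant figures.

0.0071 M

Ce⁴⁺/Ce³⁺ is the cathode (higher E°); E°cell = +1.62 − (−0.14) = +1.76 V with n = 2.
Rearranging E = E° − (0.0592/n)·log Q gives log Q = 2(+1.76 − (+1.872))/0.0592 = −3.784.
Balancing electrons gives 2 Ce4+(aq) + Pb(s) → 2 Ce3+(aq) + Pb2+(aq); thus Q = ([Ce3+(aq)]^2·[Pb2+(aq)]) / [Ce4+(aq)]^2.
Solving for the unknown gives log [Ce4+(aq)] = −2.147, so [Ce4+(aq)] ≈ 0.0071 M.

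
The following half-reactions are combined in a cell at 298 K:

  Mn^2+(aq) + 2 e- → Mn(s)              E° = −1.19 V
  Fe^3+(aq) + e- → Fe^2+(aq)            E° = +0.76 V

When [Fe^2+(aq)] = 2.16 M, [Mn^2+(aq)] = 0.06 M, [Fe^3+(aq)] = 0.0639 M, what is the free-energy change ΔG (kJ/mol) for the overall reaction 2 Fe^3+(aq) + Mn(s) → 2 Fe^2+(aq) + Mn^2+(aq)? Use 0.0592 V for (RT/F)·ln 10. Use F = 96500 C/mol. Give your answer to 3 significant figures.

The standard cell potential is +0.76 − (−1.19) = +1.95 V, with n = 2 electrons in the balanced equation.
The reaction quotient is ([Fe^2+(aq)]^2·[Mn^2+(aq)]) / [Fe^3+(aq)]^2 = 68.6; by Nernst, E = +1.95 − (0.0592/2)(1.836) = +1.8957 V.
Then ΔG = −nFE = −2 × 96500 × +1.8957 J/mol = −366 kJ/mol.

−366 kJ/mol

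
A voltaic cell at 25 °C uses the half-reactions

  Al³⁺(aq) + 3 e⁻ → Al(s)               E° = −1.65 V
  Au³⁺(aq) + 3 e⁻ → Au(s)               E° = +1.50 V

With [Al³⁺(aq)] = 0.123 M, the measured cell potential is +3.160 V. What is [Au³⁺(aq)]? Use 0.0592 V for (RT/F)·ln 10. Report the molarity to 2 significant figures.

Au³⁺/Au is the cathode (higher E°); E°cell = +1.50 − (−1.65) = +3.15 V with n = 3.
From the Nernst equation, log Q = n(E° − E)/0.0592 = 3·(+3.15 − (+3.160))/0.0592 = −0.507.
Balancing electrons gives Au³⁺(aq) + Al(s) → Au(s) + Al³⁺(aq); thus Q = [Al³⁺(aq)] / [Au³⁺(aq)].
Solving for the unknown gives log [Au³⁺(aq)] = −0.403, so [Au³⁺(aq)] ≈ 0.40 M.

0.40 M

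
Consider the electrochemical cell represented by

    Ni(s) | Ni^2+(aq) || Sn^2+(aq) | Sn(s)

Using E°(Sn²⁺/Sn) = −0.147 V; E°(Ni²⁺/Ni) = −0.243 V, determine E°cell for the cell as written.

+0.096 V

By convention the left-hand electrode in cell notation is the anode (oxidation) and the right-hand electrode is the cathode (reduction).
E°cell = E°(right) − E°(left) = −0.147 − (−0.243) = +0.096 V.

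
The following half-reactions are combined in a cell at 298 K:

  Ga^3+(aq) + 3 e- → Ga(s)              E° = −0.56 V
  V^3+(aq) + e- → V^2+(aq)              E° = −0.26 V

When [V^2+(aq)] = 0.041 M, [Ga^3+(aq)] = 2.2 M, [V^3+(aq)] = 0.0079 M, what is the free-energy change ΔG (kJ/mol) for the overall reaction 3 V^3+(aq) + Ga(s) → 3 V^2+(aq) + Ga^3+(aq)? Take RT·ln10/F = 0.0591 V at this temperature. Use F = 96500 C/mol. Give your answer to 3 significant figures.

−72.7 kJ/mol

With V³⁺/V²⁺ reduced at the cathode, E°cell = −0.26 − (−0.56) = +0.30 V and n = 3.
Q = ([V^2+(aq)]^3·[Ga^3+(aq)]) / [V^3+(aq)]^3 = 308, so log Q = 2.488 and E = +0.30 − (0.0591/3)(2.488) = +0.2510 V.
Finally ΔG = −nFE = −(3)(96500 C/mol)(+0.2510 V) = −72.7 kJ/mol.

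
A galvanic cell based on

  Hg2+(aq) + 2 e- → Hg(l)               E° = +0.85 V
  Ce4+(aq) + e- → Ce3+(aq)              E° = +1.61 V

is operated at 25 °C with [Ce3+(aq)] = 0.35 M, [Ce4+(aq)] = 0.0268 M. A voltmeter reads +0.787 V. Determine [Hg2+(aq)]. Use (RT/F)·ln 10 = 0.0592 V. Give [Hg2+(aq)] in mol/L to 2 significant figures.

0.00072 M

With Ce⁴⁺/Ce³⁺ at the cathode and Hg²⁺/Hg at the anode, E°cell = +1.61 − (+0.85) = +0.76 V (n = 2).
Since E = E° − (0.0592/n)·log Q, log Q = n(E° − E)/0.0592 = −0.912.
Balancing electrons gives 2 Ce4+(aq) + Hg(l) → 2 Ce3+(aq) + Hg2+(aq); thus Q = ([Ce3+(aq)]^2·[Hg2+(aq)]) / [Ce4+(aq)]^2.
Solving for the unknown gives log [Hg2+(aq)] = −3.144, so [Hg2+(aq)] ≈ 0.00072 M.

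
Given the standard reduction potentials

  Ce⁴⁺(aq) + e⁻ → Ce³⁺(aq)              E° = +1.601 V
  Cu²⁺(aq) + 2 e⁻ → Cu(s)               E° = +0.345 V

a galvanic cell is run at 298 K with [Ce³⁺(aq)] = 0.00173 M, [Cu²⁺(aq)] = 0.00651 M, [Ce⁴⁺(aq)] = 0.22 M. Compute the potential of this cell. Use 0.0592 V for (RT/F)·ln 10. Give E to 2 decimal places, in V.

The Ce⁴⁺/Ce³⁺ couple has the more positive E°, so it is the cathode; Cu²⁺/Cu is the anode.
E°cell = E°cat − E°an = +1.601 − (+0.345) = +1.256 V; n = 2.
Balancing gives 2 Ce⁴⁺(aq) + Cu(s) → 2 Ce³⁺(aq) + Cu²⁺(aq); hence Q = ([Ce³⁺(aq)]^2·[Cu²⁺(aq)]) / [Ce⁴⁺(aq)]^2 = 4.03×10^−7 (log Q = −6.395).
By the Nernst equation, E = +1.256 − (0.0592/2)·(−6.395) = +1.45 V.

+1.45 V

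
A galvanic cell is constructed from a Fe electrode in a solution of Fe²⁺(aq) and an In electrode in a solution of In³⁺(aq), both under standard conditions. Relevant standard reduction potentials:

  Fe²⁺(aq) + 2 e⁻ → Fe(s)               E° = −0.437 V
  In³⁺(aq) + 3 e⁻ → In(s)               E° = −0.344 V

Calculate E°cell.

+0.093 V

The In³⁺/In couple has the higher E°, so In ion is reduced (cathode) and Fe is oxidized (anode).
E°cell = E°(cathode) − E°(anode) = −0.344 − (−0.437) = +0.093 V.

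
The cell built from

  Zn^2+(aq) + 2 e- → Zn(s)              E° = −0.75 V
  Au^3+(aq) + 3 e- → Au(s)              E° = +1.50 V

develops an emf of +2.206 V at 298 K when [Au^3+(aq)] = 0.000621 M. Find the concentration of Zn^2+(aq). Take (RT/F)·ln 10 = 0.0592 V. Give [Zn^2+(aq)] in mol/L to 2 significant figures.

The Au³⁺/Au couple has the larger reduction potential, so it is the cathode: E°cell = +1.50 − (−0.75) = +2.25 V and n = 6.
Since E = E° − (0.0592/n)·log Q, log Q = n(E° − E)/0.0592 = 4.459.
Balancing electrons gives 2 Au^3+(aq) + 3 Zn(s) → 2 Au(s) + 3 Zn^2+(aq); thus Q = [Zn^2+(aq)]^3 / [Au^3+(aq)]^2.
Isolating [Zn^2+(aq)] in Q = 10^{4.459} yields log [Zn^2+(aq)] = −0.652, i.e. 0.22 M.

0.22 M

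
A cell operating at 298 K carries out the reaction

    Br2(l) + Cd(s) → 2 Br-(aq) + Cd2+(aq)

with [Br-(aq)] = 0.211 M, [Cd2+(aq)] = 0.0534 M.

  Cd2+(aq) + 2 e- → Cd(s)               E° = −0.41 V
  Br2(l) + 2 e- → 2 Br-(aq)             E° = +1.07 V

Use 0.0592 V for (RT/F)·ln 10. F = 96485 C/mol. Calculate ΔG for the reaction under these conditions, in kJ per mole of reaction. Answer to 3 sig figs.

The standard cell potential is +1.07 − (−0.41) = +1.48 V, with n = 2 electrons in the balanced equation.
Here Q = [Br-(aq)]^2·[Cd2+(aq)] = 0.00238 (log Q = −2.624), giving E = +1.48 − (0.0592/2)·(−2.624) = +1.5577 V.
Finally ΔG = −nFE = −(2)(96485 C/mol)(+1.5577 V) = −301 kJ/mol.

−301 kJ/mol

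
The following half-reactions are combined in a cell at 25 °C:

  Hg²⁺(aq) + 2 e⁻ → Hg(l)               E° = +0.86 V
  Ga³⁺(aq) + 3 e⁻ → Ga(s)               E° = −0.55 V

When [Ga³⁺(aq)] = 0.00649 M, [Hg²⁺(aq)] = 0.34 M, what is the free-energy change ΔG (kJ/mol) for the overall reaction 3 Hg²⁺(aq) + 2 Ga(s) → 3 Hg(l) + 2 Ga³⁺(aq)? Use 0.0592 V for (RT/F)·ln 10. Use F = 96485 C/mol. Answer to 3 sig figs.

With Hg²⁺/Hg reduced at the cathode, E°cell = +0.86 − (−0.55) = +1.41 V and n = 6.
The reaction quotient is [Ga³⁺(aq)]^2 / [Hg²⁺(aq)]^3 = 0.00107; by Nernst, E = +1.41 − (0.0592/6)(−2.970) = +1.4393 V.
ΔG = −nFE = −(6)(96485)(+1.4393) J/mol = −833 kJ/mol.

−833 kJ/mol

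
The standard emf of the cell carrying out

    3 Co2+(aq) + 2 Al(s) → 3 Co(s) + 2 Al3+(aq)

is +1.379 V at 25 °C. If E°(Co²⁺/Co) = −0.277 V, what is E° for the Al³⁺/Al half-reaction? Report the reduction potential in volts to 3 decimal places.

In the reaction as written the Co²⁺/Co couple is reduced (cathode) and Al³⁺/Al is oxidized (anode), so E°cell = E°(Co²⁺/Co) − E°(Al³⁺/Al).
E°(Al³⁺/Al) = E°(cathode) − E°cell = −0.277 − (+1.379) = −1.656 V.

−1.656 V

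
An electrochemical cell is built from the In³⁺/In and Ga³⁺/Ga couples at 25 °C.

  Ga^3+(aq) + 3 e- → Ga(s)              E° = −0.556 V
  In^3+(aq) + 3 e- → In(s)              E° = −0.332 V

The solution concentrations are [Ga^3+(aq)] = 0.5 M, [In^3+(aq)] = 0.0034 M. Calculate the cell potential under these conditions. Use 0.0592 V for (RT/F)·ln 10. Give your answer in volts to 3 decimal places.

Since E°(In³⁺/In) > E°(Ga³⁺/Ga), In³⁺/In serves as the cathode.
E°cell = E°cat − E°an = −0.332 − (−0.556) = +0.224 V; n = 3.
The balanced reaction is In^3+(aq) + Ga(s) → In(s) + Ga^3+(aq), so Q = [Ga^3+(aq)] / [In^3+(aq)] = 147 and log Q = 2.167.
Applying E = E° − (RT ln10/nF)·log Q gives +0.224 − (0.0592/3)(2.167) = +0.181 V.

+0.181 V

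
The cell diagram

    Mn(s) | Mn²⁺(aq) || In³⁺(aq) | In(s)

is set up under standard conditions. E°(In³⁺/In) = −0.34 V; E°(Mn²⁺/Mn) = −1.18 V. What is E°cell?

By convention the left-hand electrode in cell notation is the anode (oxidation) and the right-hand electrode is the cathode (reduction).
E°cell = E°(right) − E°(left) = −0.34 − (−1.18) = +0.84 V.

+0.84 V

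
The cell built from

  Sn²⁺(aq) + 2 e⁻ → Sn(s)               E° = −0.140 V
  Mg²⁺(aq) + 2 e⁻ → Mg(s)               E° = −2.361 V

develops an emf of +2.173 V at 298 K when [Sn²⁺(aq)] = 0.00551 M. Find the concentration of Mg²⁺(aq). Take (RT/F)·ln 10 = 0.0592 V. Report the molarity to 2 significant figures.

0.23 M

With Sn²⁺/Sn at the cathode and Mg²⁺/Mg at the anode, E°cell = −0.140 − (−2.361) = +2.221 V (n = 2).
From the Nernst equation, log Q = n(E° − E)/0.0592 = 2·(+2.221 − (+2.173))/0.0592 = 1.622.
For Sn²⁺(aq) + Mg(s) → Sn(s) + Mg²⁺(aq), the reaction quotient is Q = [Mg²⁺(aq)] / [Sn²⁺(aq)].
Solving for the unknown gives log [Mg²⁺(aq)] = −0.637, so [Mg²⁺(aq)] ≈ 0.23 M.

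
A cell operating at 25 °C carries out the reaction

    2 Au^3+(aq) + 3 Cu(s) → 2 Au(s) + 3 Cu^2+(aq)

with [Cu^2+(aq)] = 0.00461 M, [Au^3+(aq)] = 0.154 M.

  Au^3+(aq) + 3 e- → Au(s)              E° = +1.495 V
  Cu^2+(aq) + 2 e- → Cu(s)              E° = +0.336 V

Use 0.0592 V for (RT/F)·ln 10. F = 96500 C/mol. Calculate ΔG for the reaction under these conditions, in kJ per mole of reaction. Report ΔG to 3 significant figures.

−702 kJ/mol

With Au³⁺/Au reduced at the cathode, E°cell = +1.495 − (+0.336) = +1.159 V and n = 6.
Q = [Cu^2+(aq)]^3 / [Au^3+(aq)]^2 = 4.13×10^−6, so log Q = −5.384 and E = +1.159 − (0.0592/6)(−5.384) = +1.2121 V.
Finally ΔG = −nFE = −(6)(96500 C/mol)(+1.2121 V) = −702 kJ/mol.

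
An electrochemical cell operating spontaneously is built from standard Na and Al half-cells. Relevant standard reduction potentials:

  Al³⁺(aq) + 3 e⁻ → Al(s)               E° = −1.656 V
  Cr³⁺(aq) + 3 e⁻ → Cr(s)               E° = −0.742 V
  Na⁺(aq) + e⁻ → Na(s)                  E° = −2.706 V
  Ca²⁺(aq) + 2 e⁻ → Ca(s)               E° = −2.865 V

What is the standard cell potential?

+1.050 V

Of the two couples in this cell, the one with the more positive reduction potential is reduced at the cathode: here that is Al³⁺/Al (−1.656 V); Na⁺/Na (−2.706 V) is the anode.
E°cell = E°(cathode) − E°(anode) = −1.656 − (−2.706) = +1.050 V.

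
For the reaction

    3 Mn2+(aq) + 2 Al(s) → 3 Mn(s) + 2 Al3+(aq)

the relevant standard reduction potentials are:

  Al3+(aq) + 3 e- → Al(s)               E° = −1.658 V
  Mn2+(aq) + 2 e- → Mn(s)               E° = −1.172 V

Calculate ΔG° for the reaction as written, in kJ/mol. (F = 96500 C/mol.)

−281 kJ/mol

In the reaction as written Mn2+(aq) is reduced, so the Mn²⁺/Mn couple is the cathode and Al³⁺/Al is the anode.
E°cell = −1.172 − (−1.658) = +0.486 V; balancing electrons gives n = 6.
ΔG° = −nFE°cell = −(6)(96500)(+0.486) J/mol = −281 kJ/mol.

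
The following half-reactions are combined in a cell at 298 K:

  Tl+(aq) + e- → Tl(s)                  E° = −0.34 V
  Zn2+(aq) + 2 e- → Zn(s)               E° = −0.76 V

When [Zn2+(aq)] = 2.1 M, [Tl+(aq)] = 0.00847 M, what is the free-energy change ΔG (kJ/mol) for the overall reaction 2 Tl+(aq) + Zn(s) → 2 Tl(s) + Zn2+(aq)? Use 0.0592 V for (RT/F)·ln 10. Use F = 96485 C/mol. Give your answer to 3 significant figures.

−55.5 kJ/mol

E°cell = −0.34 − (−0.76) = +0.42 V; the balanced reaction transfers n = 2 electrons.
Q = [Zn2+(aq)] / [Tl+(aq)]^2 = 2.93×10^4, so log Q = 4.466 and E = +0.42 − (0.0592/2)(4.466) = +0.2878 V.
Finally ΔG = −nFE = −(2)(96485 C/mol)(+0.2878 V) = −55.5 kJ/mol.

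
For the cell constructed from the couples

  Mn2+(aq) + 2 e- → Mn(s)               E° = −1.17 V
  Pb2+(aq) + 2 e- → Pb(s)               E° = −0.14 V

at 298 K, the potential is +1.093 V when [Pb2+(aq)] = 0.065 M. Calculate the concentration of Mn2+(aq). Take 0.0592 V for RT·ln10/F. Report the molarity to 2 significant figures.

Pb²⁺/Pb is the cathode (higher E°); E°cell = −0.14 − (−1.17) = +1.03 V with n = 2.
From the Nernst equation, log Q = n(E° − E)/0.0592 = 2·(+1.03 − (+1.093))/0.0592 = −2.128.
The balanced reaction is Pb2+(aq) + Mn(s) → Pb(s) + Mn2+(aq), so Q = [Mn2+(aq)] / [Pb2+(aq)].
Isolating [Mn2+(aq)] in Q = 10^{−2.128} yields log [Mn2+(aq)] = −3.315, i.e. 0.00048 M.

0.00048 M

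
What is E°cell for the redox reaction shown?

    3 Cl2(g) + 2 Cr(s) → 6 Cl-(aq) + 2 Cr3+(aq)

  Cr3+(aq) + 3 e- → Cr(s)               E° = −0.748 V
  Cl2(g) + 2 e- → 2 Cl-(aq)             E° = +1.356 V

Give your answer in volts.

In the reaction as written, Cl2(g) is reduced (cathode) and Cr3+(aq) is produced by oxidation at the anode.
E°cell = E°(cathode) − E°(anode) = +1.356 − (−0.748) = +2.104 V.

+2.104 V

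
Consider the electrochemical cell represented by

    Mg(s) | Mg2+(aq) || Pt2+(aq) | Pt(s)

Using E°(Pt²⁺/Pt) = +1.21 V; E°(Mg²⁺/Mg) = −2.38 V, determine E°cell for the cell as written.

+3.59 V

By convention the left-hand electrode in cell notation is the anode (oxidation) and the right-hand electrode is the cathode (reduction).
E°cell = E°(right) − E°(left) = +1.21 − (−2.38) = +3.59 V.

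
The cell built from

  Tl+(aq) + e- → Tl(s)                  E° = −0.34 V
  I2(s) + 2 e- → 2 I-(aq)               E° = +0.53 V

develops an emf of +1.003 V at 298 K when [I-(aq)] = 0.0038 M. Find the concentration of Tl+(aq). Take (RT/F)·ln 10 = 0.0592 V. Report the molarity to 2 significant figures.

The I₂/I⁻ couple has the larger reduction potential, so it is the cathode: E°cell = +0.53 − (−0.34) = +0.87 V and n = 2.
Rearranging E = E° − (0.0592/n)·log Q gives log Q = 2(+0.87 − (+1.003))/0.0592 = −4.493.
Balancing electrons gives I2(s) + 2 Tl(s) → 2 I-(aq) + 2 Tl+(aq); thus Q = [I-(aq)]^2·[Tl+(aq)]^2.
Isolating [Tl+(aq)] in Q = 10^{−4.493} yields log [Tl+(aq)] = 0.174, i.e. 1.5 M.

1.5 M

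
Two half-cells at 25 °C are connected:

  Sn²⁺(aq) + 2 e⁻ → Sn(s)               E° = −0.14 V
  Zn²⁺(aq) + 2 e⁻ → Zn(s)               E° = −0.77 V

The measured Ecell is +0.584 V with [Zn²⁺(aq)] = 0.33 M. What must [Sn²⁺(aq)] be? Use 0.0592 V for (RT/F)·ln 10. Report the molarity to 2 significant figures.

0.0092 M

Sn²⁺/Sn is the cathode (higher E°); E°cell = −0.14 − (−0.77) = +0.63 V with n = 2.
Rearranging E = E° − (0.0592/n)·log Q gives log Q = 2(+0.63 − (+0.584))/0.0592 = 1.554.
Balancing electrons gives Sn²⁺(aq) + Zn(s) → Sn(s) + Zn²⁺(aq); thus Q = [Zn²⁺(aq)] / [Sn²⁺(aq)].
Substituting the known concentrations and solving, log [Sn²⁺(aq)] = −2.035 and [Sn²⁺(aq)] = 0.0092 M.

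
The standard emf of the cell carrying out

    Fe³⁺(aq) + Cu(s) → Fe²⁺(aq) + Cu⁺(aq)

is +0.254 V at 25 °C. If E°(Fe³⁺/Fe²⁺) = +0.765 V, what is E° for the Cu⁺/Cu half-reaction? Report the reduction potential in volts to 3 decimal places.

+0.511 V

In the reaction as written the Fe³⁺/Fe²⁺ couple is reduced (cathode) and Cu⁺/Cu is oxidized (anode), so E°cell = E°(Fe³⁺/Fe²⁺) − E°(Cu⁺/Cu).
E°(Cu⁺/Cu) = E°(cathode) − E°cell = +0.765 − (+0.254) = +0.511 V.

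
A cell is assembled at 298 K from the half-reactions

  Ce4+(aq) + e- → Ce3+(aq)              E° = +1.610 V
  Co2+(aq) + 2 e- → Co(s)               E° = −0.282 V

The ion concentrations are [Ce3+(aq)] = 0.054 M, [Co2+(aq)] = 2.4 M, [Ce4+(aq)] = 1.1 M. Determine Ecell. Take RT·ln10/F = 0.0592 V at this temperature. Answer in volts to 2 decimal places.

+1.96 V

Ce⁴⁺/Ce³⁺ is reduced (cathode, E° = +1.610 V) and Co²⁺/Co is oxidized (anode).
E°cell = +1.610 − (−0.282) = +1.892 V, with n = 2 electrons transferred.
Balancing gives 2 Ce4+(aq) + Co(s) → 2 Ce3+(aq) + Co2+(aq); hence Q = ([Ce3+(aq)]^2·[Co2+(aq)]) / [Ce4+(aq)]^2 = 0.00578 (log Q = −2.238).
E = E° − (0.0592/n)·log Q = +1.892 − (0.0592/2)(−2.238) = +1.96 V.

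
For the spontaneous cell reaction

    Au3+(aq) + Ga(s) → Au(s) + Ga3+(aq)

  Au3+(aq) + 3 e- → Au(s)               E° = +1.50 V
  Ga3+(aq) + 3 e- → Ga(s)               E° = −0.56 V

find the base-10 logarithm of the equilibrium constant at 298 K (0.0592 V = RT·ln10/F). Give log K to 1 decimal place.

The Au³⁺/Au couple is reduced (cathode); E°cell = +1.50 − (−0.56) = +2.06 V with n = 3.
At equilibrium E = 0, so log K = nE°cell / 0.0592 = (3)(+2.06) / 0.0592 = 104.4.

log K = 104.4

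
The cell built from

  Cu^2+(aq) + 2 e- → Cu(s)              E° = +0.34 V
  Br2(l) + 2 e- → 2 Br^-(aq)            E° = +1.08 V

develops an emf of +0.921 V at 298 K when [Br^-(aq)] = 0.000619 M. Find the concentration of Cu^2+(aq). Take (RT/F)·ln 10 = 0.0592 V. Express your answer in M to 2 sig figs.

With Br₂/Br⁻ at the cathode and Cu²⁺/Cu at the anode, E°cell = +1.08 − (+0.34) = +0.74 V (n = 2).
From the Nernst equation, log Q = n(E° − E)/0.0592 = 2·(+0.74 − (+0.921))/0.0592 = −6.115.
For Br2(l) + Cu(s) → 2 Br^-(aq) + Cu^2+(aq), the reaction quotient is Q = [Br^-(aq)]^2·[Cu^2+(aq)].
Isolating [Cu^2+(aq)] in Q = 10^{−6.115} yields log [Cu^2+(aq)] = 0.302, i.e. 2.0 M.

2.0 M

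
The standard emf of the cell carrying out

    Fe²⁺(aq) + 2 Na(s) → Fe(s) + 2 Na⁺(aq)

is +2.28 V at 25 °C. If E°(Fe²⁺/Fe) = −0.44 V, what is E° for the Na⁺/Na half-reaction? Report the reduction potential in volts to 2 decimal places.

−2.72 V

In the reaction as written the Fe²⁺/Fe couple is reduced (cathode) and Na⁺/Na is oxidized (anode), so E°cell = E°(Fe²⁺/Fe) − E°(Na⁺/Na).
E°(Na⁺/Na) = E°(cathode) − E°cell = −0.44 − (+2.28) = −2.72 V.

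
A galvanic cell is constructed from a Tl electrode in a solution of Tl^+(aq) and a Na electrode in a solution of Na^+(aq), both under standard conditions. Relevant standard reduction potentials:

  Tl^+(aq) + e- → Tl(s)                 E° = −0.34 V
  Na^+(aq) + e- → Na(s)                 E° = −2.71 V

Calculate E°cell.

The Tl⁺/Tl couple has the higher E°, so Tl ion is reduced (cathode) and Na is oxidized (anode).
E°cell = E°(cathode) − E°(anode) = −0.34 − (−2.71) = +2.37 V.

+2.37 V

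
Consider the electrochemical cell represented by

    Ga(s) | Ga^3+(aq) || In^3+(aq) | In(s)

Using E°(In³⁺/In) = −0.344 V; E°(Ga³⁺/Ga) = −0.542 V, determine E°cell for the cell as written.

+0.198 V

By convention the left-hand electrode in cell notation is the anode (oxidation) and the right-hand electrode is the cathode (reduction).
E°cell = E°(right) − E°(left) = −0.344 − (−0.542) = +0.198 V.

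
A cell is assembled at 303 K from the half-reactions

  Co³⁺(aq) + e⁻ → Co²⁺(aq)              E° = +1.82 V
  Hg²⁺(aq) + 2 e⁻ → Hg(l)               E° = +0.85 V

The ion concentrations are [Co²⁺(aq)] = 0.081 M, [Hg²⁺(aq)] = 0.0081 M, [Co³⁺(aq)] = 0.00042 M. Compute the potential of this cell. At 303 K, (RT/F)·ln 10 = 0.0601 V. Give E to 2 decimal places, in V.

The Co³⁺/Co²⁺ couple has the more positive E°, so it is the cathode; Hg²⁺/Hg is the anode.
The standard potential is +1.82 − (+0.85) = +0.97 V and the balanced reaction transfers n = 2 electrons.
For the overall reaction 2 Co³⁺(aq) + Hg(l) → 2 Co²⁺(aq) + Hg²⁺(aq), Q = ([Co²⁺(aq)]^2·[Hg²⁺(aq)]) / [Co³⁺(aq)]^2 = 301, giving log Q = 2.479.
Applying E = E° − (RT ln10/nF)·log Q gives +0.97 − (0.0601/2)(2.479) = +0.90 V.

+0.90 V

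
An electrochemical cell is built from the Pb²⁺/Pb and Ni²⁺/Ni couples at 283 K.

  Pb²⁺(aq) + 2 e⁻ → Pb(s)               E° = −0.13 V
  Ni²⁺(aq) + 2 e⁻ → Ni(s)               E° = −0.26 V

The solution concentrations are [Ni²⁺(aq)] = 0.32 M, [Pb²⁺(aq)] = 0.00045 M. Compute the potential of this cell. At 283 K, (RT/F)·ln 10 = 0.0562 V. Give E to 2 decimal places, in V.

The Pb²⁺/Pb couple has the more positive E°, so it is the cathode; Ni²⁺/Ni is the anode.
The standard potential is −0.13 − (−0.26) = +0.13 V and the balanced reaction transfers n = 2 electrons.
The balanced reaction is Pb²⁺(aq) + Ni(s) → Pb(s) + Ni²⁺(aq), so Q = [Ni²⁺(aq)] / [Pb²⁺(aq)] = 711 and log Q = 2.852.
Applying E = E° − (RT ln10/nF)·log Q gives +0.13 − (0.0562/2)(2.852) = +0.05 V.

+0.05 V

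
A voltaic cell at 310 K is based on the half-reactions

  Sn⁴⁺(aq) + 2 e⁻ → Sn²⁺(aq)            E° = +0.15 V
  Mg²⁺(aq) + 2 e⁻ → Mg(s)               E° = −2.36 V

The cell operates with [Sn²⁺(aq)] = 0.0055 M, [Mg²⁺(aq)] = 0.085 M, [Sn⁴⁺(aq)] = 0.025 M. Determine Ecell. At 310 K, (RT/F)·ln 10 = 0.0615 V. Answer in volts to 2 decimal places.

Since E°(Sn⁴⁺/Sn²⁺) > E°(Mg²⁺/Mg), Sn⁴⁺/Sn²⁺ serves as the cathode.
E°cell = +0.15 − (−2.36) = +2.51 V, with n = 2 electrons transferred.
For the overall reaction Sn⁴⁺(aq) + Mg(s) → Sn²⁺(aq) + Mg²⁺(aq), Q = ([Sn²⁺(aq)]·[Mg²⁺(aq)]) / [Sn⁴⁺(aq)] = 0.0187, giving log Q = −1.728.
By the Nernst equation, E = +2.51 − (0.0615/2)·(−1.728) = +2.56 V.

+2.56 V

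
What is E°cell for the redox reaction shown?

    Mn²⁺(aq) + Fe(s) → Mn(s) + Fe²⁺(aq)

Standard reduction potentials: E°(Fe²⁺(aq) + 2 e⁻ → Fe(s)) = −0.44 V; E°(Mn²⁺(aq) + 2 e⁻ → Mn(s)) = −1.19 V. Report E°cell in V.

Mn²⁺(aq) gains electrons, so the Mn²⁺/Mn couple is the cathode; the Fe²⁺/Fe couple is the anode.
E°cell = E°(cathode) − E°(anode) = −1.19 − (−0.44) = −0.75 V.
The negative E°cell means the reaction is non-spontaneous in the direction written.

−0.75 V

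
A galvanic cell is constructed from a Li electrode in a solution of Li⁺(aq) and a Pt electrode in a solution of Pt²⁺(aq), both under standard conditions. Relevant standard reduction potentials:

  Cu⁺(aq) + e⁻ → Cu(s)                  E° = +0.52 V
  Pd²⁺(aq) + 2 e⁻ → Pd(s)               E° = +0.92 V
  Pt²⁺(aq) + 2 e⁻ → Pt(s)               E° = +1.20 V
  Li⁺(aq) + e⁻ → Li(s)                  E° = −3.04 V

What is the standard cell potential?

Of the two couples in this cell, the one with the more positive reduction potential is reduced at the cathode: here that is Pt²⁺/Pt (+1.20 V); Li⁺/Li (−3.04 V) is the anode.
E°cell = E°(cathode) − E°(anode) = +1.20 − (−3.04) = +4.24 V.

+4.24 V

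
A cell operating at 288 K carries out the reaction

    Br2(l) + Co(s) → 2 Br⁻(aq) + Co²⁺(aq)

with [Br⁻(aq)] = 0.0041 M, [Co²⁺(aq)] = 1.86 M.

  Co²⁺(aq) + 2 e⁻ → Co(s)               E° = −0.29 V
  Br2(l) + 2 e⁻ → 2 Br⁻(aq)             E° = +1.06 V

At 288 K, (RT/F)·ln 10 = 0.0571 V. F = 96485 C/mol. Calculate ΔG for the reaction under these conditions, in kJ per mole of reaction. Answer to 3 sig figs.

−285 kJ/mol

The standard cell potential is +1.06 − (−0.29) = +1.35 V, with n = 2 electrons in the balanced equation.
Here Q = [Br⁻(aq)]^2·[Co²⁺(aq)] = 3.13×10^−5 (log Q = −4.505), giving E = +1.35 − (0.0571/2)·(−4.505) = +1.4786 V.
Finally ΔG = −nFE = −(2)(96485 C/mol)(+1.4786 V) = −285 kJ/mol.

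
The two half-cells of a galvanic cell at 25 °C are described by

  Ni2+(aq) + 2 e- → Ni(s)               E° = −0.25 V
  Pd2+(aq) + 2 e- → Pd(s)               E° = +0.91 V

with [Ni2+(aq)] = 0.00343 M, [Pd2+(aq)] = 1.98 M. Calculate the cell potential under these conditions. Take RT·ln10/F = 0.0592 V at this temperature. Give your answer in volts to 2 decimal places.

Since E°(Pd²⁺/Pd) > E°(Ni²⁺/Ni), Pd²⁺/Pd serves as the cathode.
E°cell = +0.91 − (−0.25) = +1.16 V, with n = 2 electrons transferred.
Balancing gives Pd2+(aq) + Ni(s) → Pd(s) + Ni2+(aq); hence Q = [Ni2+(aq)] / [Pd2+(aq)] = 0.00173 (log Q = −2.761).
By the Nernst equation, E = +1.16 − (0.0592/2)·(−2.761) = +1.24 V.

+1.24 V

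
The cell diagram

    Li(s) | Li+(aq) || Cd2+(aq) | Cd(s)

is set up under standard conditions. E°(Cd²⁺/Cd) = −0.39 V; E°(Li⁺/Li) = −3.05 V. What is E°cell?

By convention the left-hand electrode in cell notation is the anode (oxidation) and the right-hand electrode is the cathode (reduction).
E°cell = E°(right) − E°(left) = −0.39 − (−3.05) = +2.66 V.

+2.66 V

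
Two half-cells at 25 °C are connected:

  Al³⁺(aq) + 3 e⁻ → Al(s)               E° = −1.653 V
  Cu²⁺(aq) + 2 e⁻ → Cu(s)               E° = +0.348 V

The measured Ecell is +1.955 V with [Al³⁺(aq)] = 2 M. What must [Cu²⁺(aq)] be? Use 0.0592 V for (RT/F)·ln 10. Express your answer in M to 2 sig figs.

0.044 M

Cu²⁺/Cu is the cathode (higher E°); E°cell = +0.348 − (−1.653) = +2.001 V with n = 6.
From the Nernst equation, log Q = n(E° − E)/0.0592 = 6·(+2.001 − (+1.955))/0.0592 = 4.662.
Balancing electrons gives 3 Cu²⁺(aq) + 2 Al(s) → 3 Cu(s) + 2 Al³⁺(aq); thus Q = [Al³⁺(aq)]^2 / [Cu²⁺(aq)]^3.
Substituting the known concentrations and solving, log [Cu²⁺(aq)] = −1.353 and [Cu²⁺(aq)] = 0.044 M.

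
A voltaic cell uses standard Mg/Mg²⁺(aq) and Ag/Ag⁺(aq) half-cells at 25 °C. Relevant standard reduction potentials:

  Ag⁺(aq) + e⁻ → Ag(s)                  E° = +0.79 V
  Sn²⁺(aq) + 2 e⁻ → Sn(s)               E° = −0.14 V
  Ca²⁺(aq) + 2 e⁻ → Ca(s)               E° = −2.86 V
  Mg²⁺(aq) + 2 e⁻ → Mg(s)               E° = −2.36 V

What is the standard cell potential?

+3.15 V

The Ag⁺/Ag couple has the higher E°, so Ag ion is reduced (cathode) and Mg is oxidized (anode).
E°cell = E°(cathode) − E°(anode) = +0.79 − (−2.36) = +3.15 V.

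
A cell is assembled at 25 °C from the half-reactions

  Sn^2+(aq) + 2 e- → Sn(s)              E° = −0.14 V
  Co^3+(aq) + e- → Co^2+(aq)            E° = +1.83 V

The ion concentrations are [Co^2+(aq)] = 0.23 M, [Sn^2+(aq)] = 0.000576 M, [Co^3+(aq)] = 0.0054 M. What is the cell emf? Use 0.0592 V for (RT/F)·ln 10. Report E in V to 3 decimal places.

The Co³⁺/Co²⁺ couple has the more positive E°, so it is the cathode; Sn²⁺/Sn is the anode.
E°cell = +1.83 − (−0.14) = +1.97 V, with n = 2 electrons transferred.
Balancing gives 2 Co^3+(aq) + Sn(s) → 2 Co^2+(aq) + Sn^2+(aq); hence Q = ([Co^2+(aq)]^2·[Sn^2+(aq)]) / [Co^3+(aq)]^2 = 1.04 (log Q = 0.019).
E = E° − (0.0592/n)·log Q = +1.97 − (0.0592/2)(0.019) = +1.969 V.

+1.969 V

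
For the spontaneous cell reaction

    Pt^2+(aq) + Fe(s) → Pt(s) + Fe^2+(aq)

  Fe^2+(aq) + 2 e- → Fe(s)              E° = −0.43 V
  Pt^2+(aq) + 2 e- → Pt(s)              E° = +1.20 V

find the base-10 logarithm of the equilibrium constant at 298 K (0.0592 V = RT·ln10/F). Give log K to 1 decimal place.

log K = 55.1

The Pt²⁺/Pt couple is reduced (cathode); E°cell = +1.20 − (−0.43) = +1.63 V with n = 2.
At equilibrium E = 0, so log K = nE°cell / 0.0592 = (2)(+1.63) / 0.0592 = 55.1.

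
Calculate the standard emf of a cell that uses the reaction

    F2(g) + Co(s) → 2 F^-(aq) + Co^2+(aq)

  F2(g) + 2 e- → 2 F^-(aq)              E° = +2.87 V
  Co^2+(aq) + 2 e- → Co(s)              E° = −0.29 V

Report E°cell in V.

+3.16 V

In the reaction as written, F2(g) is reduced (cathode) and Co^2+(aq) is produced by oxidation at the anode.
E°cell = E°(cathode) − E°(anode) = +2.87 − (−0.29) = +3.16 V.
The positive value indicates the reaction is spontaneous as written.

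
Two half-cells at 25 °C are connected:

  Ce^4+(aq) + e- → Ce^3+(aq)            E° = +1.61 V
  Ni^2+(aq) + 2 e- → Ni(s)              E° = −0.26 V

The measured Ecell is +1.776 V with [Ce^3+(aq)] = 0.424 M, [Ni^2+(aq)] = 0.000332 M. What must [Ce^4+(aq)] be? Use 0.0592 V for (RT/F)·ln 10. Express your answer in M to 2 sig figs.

Ce⁴⁺/Ce³⁺ is the cathode (higher E°); E°cell = +1.61 − (−0.26) = +1.87 V with n = 2.
From the Nernst equation, log Q = n(E° − E)/0.0592 = 2·(+1.87 − (+1.776))/0.0592 = 3.176.
For 2 Ce^4+(aq) + Ni(s) → 2 Ce^3+(aq) + Ni^2+(aq), the reaction quotient is Q = ([Ce^3+(aq)]^2·[Ni^2+(aq)]) / [Ce^4+(aq)]^2.
Substituting the known concentrations and solving, log [Ce^4+(aq)] = −3.700 and [Ce^4+(aq)] = 0.00020 M.

0.00020 M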